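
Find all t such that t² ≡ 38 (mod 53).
The square roots of 38 mod 53 are 12 and 41. Verify: 12² = 144 ≡ 38 (mod 53)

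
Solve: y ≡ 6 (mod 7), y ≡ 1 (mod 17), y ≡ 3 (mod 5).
M = 7 × 17 × 5 = 595. M₁ = 85, y₁ ≡ 1 (mod 7). M₂ = 35, y₂ ≡ 1 (mod 17). M₃ = 119, y₃ ≡ 4 (mod 5). y = 6×85×1 + 1×35×1 + 3×119×4 ≡ 188 (mod 595)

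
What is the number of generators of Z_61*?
Number of primitive roots mod 61 = φ(p-1) = φ(60) = 16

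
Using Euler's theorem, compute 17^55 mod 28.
By Euler: 17^{12} ≡ 1 mod 28 since gcd(17, 28) = 1. 55 = 4×12 + 7. So 17^{55} ≡ 17^{7} ≡ 17 mod 28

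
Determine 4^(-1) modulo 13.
Since 13 is prime, by Fermat 4^(-1) ≡ 4^{11} ≡ 10 (mod 13). Verify: 4 × 10 = 40 ≡ 1 (mod 13)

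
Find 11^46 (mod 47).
Using Fermat: 11^{46} ≡ 1 (mod 47). 46 ≡ 0 (mod 46). So 11^{46} ≡ 11^{0} ≡ 1 (mod 47)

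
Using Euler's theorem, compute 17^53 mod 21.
By Euler: 17^{12} ≡ 1 (mod 21) since gcd(17, 21) = 1. 53 = 4×12 + 5. So 17^{53} ≡ 17^{5} ≡ 5 (mod 21)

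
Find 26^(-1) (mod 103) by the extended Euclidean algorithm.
Extended GCD: 26(4) + 103(-1) = 1. So 26^(-1) ≡ 4 (mod 103). Verify: 26 × 4 = 104 ≡ 1 (mod 103)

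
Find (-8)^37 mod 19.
Using Fermat: (-8)^{18} ≡ 1 mod 19. 37 ≡ 1 mod 18. So (-8)^{37} ≡ (-8)^{1} ≡ 11 mod 19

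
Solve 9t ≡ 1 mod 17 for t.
Since 17 is prime, by Fermat 9^(-1) ≡ 9^{15} ≡ 2 mod 17. Verify: 9 × 2 = 18 ≡ 1 mod 17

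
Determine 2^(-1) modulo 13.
Since 13 is prime, by Fermat 2^(-1) ≡ 2^{11} ≡ 7 (mod 13). Verify: 2 × 7 = 14 ≡ 1 (mod 13)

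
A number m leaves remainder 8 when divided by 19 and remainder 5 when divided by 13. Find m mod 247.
M = 19 × 13 = 247. M₁ = 13, y₁ ≡ 3 mod 19. M₂ = 19, y₂ ≡ 11 mod 13. m = 8×13×3 + 5×19×11 ≡ 122 mod 247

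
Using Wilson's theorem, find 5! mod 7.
(6)! = (5)! × (6) ≡ -1 (mod 7). So (5)! ≡ -1 × (6)^(-1) ≡ (-1)×(-1) = 1 (mod 7)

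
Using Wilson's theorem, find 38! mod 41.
(40)! = (38)! × (39) × (40) ≡ -1 (mod 41). So (38)! ≡ -1 × [(40)(39)]^(-1) ≡ 20 (mod 41)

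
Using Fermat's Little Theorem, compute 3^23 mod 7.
By Fermat: 3^{6} ≡ 1 (mod 7). 23 = 3×6 + 5. So 3^{23} ≡ 3^{5} ≡ 5 (mod 7)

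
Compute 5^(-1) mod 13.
Since 13 is prime, by Fermat 5^(-1) ≡ 5^{11} ≡ 8 mod 13. Verify: 5 × 8 = 40 ≡ 1 mod 13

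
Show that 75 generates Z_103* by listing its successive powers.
75^1, 75^2, ..., 75^{102} mod 103: [75, 63, 90, 55, 5, 66, 6, 38, 69, 25, 21, 30, 87, 36, 22, 2, 47, 23, 77, 7, 10, 29, 12, 76, 35, 50, 42, 60, 71, 72, 44, 4, 94, 46, 51, 14, 20, 58, 24, 49, 70, 100, 84, 17, 39, 41, 88, 8, 85, 92, 102, 28, 40, 13, 48, 98, 37, 97, 65, 34, 78, 82, 73, 16, 67, 81, 101, 56, 80, 26, 96, 93, 74, 91, 27, 68, 53, 61, 43, 32, 31, 59, 99, 9, 57, 52, 89, 83, 45, 79, 54, 33, 3, 19, 86, 64, 62, 15, 95, 18, 11, 1]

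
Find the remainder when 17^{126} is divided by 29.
By Fermat: 17^{28} ≡ 1 (mod 29). 126 = 4×28 + 14. So 17^{126} ≡ 17^{14} ≡ 28 (mod 29)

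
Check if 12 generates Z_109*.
12^{54} ≡ 1 (mod 109) and 54 < 108, so ord_109(12) = 54 ≠ 108 and 12 is not a primitive root.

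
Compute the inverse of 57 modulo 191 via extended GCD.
Extended GCD: 57(-67) + 191(20) = 1. So 57^(-1) ≡ -67 ≡ 124 (mod 191). Verify: 57 × 124 = 7068 ≡ 1 (mod 191)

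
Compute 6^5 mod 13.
By repeated squaring mod 13: 6^{1}≡6, 6^{2}≡10, 6^{4}≡9. Then 6^{5} = 6^{4+1} ≡ 9 × 6 ≡ 2 mod 13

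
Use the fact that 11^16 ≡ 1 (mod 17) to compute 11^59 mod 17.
By Fermat: 11^{16} ≡ 1 (mod 17). 59 = 3×16 + 11. So 11^{59} ≡ 11^{11} ≡ 12 (mod 17)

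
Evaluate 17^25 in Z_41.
By repeated squaring mod 41: 17^{1}≡17, 17^{2}≡2, 17^{4}≡4, 17^{8}≡16, 17^{16}≡10. Then 17^{25} = 17^{16+8+1} ≡ 10 × 16 × 17 ≡ 14 mod 41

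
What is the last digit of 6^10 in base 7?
Using Fermat: 6^{6} ≡ 1 mod 7. 10 ≡ 4 mod 6. So 6^{10} ≡ 6^{4} ≡ 1 mod 7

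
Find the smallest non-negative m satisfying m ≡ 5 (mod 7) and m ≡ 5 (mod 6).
M = 7 × 6 = 42. M₁ = 6, y₁ ≡ 6 (mod 7). M₂ = 7, y₂ ≡ 1 (mod 6). m = 5×6×6 + 5×7×1 ≡ 5 (mod 42)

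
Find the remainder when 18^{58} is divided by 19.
By Fermat: 18^{18} ≡ 1 (mod 19). 58 = 3×18 + 4. So 18^{58} ≡ 18^{4} ≡ 1 (mod 19)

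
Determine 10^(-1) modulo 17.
Since 17 is prime, by Fermat 10^(-1) ≡ 10^{15} ≡ 12 mod 17. Verify: 10 × 12 = 120 ≡ 1 mod 17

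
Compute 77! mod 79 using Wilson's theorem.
(78)! = (77)! × (78) ≡ -1 mod 79. So (77)! ≡ -1 × (78)^(-1) ≡ (-1)×(-1) = 1 mod 79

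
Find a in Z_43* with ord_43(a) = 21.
9 has order 21 mod 43 since 9^{21} ≡ 1 mod 43 and no smaller power works.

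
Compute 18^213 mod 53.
Using Fermat: 18^{52} ≡ 1 (mod 53). 213 ≡ 5 (mod 52). So 18^{213} ≡ 18^{5} ≡ 12 (mod 53)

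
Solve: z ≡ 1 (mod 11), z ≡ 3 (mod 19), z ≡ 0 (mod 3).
M = 11 × 19 × 3 = 627. M₁ = 57, y₁ ≡ 6 (mod 11). M₂ = 33, y₂ ≡ 15 (mod 19). M₃ = 209, y₃ ≡ 2 (mod 3). z = 1×57×6 + 3×33×15 + 0×209×2 ≡ 573 (mod 627)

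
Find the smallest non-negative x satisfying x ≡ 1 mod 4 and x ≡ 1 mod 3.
M = 4 × 3 = 12. M₁ = 3, y₁ ≡ 3 mod 4. M₂ = 4, y₂ ≡ 1 mod 3. x = 1×3×3 + 1×4×1 ≡ 1 mod 12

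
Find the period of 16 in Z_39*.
Powers of 16 mod 39: 16^1≡16, 16^2≡22, 16^3≡1. So the order of 16 is 3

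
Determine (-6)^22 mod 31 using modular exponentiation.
By repeated squaring mod 31: (-6)^{1}≡25, (-6)^{2}≡5, (-6)^{4}≡25, (-6)^{8}≡5, (-6)^{16}≡25. Then (-6)^{22} = (-6)^{16+4+2} ≡ 25 × 25 × 5 ≡ 25 mod 31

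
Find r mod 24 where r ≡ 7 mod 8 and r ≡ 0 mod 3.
M = 8 × 3 = 24. M₁ = 3, y₁ ≡ 3 mod 8. M₂ = 8, y₂ ≡ 2 mod 3. r = 7×3×3 + 0×8×2 ≡ 15 mod 24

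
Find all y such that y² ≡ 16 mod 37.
The square roots of 16 mod 37 are 33 and 4. Verify: 33² = 1089 ≡ 16 mod 37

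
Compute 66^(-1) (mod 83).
Since 83 is prime, by Fermat 66^(-1) ≡ 66^{81} ≡ 39 (mod 83). Verify: 66 × 39 = 2574 ≡ 1 (mod 83)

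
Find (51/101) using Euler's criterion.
(51/101) = 51^{50} mod 101 = -1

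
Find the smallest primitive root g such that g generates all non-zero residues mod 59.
g = 2. For each prime q|58: 2^{29}≡58, 2^{2}≡4, none ≡ 1, so ord_59(2) = 58 and 2 is a primitive root.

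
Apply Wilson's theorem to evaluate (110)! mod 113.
(112)! = (110)! × (111) × (112) ≡ -1 mod 113. So (110)! ≡ -1 × [(112)(111)]^(-1) ≡ 56 mod 113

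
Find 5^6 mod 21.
By repeated squaring mod 21: 5^{1}≡5, 5^{2}≡4, 5^{4}≡16. Then 5^{6} = 5^{4+2} ≡ 16 × 4 ≡ 1 mod 21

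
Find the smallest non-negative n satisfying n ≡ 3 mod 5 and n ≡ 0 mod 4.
M = 5 × 4 = 20. M₁ = 4, y₁ ≡ 4 mod 5. M₂ = 5, y₂ ≡ 1 mod 4. n = 3×4×4 + 0×5×1 ≡ 8 mod 20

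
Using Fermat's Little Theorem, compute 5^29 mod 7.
By Fermat: 5^{6} ≡ 1 mod 7. 29 = 4×6 + 5. So 5^{29} ≡ 5^{5} ≡ 3 mod 7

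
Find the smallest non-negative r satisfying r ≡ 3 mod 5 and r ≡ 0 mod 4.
M = 5 × 4 = 20. M₁ = 4, y₁ ≡ 4 mod 5. M₂ = 5, y₂ ≡ 1 mod 4. r = 3×4×4 + 0×5×1 ≡ 8 mod 20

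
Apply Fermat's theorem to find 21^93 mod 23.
By Fermat: 21^{22} ≡ 1 mod 23. 93 = 4×22 + 5. So 21^{93} ≡ 21^{5} ≡ 14 mod 23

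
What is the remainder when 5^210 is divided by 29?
Using Fermat: 5^{28} ≡ 1 mod 29. 210 ≡ 14 mod 28. So 5^{210} ≡ 5^{14} ≡ 1 mod 29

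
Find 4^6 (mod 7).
Using Fermat: 4^{6} ≡ 1 (mod 7). 6 ≡ 0 (mod 6). So 4^{6} ≡ 4^{0} ≡ 1 (mod 7)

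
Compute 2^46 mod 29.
Using Fermat: 2^{28} ≡ 1 mod 29. 46 ≡ 18 mod 28. So 2^{46} ≡ 2^{18} ≡ 13 mod 29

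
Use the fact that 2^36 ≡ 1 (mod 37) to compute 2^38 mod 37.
By Fermat: 2^{36} ≡ 1 (mod 37). So 2^{38} = 2^{36} · 2^{2} ≡ 2^{2} ≡ 4 (mod 37)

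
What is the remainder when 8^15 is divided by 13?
Using Fermat: 8^{12} ≡ 1 mod 13. 15 ≡ 3 mod 12. So 8^{15} ≡ 8^{3} ≡ 5 mod 13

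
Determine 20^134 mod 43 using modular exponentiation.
Using Fermat: 20^{42} ≡ 1 mod 43. 134 ≡ 8 mod 42. So 20^{134} ≡ 20^{8} ≡ 9 mod 43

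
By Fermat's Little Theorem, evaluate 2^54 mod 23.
By Fermat: 2^{22} ≡ 1 mod 23. 54 = 2×22 + 10. So 2^{54} ≡ 2^{10} ≡ 12 mod 23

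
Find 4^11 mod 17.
By repeated squaring mod 17: 4^{1}≡4, 4^{2}≡16, 4^{4}≡1, 4^{8}≡1. Then 4^{11} = 4^{8+2+1} ≡ 1 × 16 × 4 ≡ 13 mod 17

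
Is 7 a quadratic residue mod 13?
By Euler's criterion: 7^{6} ≡ 12 mod 13. Since this equals -1 (≡ 12), 7 is not a QR.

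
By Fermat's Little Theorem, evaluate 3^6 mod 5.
By Fermat: 3^{4} ≡ 1 mod 5. So 3^{6} = 3^{4} · 3^{2} ≡ 3^{2} ≡ 4 mod 5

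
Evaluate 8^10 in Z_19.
By repeated squaring mod 19: 8^{1}≡8, 8^{2}≡7, 8^{4}≡11, 8^{8}≡7. Then 8^{10} = 8^{8+2} ≡ 7 × 7 ≡ 11 mod 19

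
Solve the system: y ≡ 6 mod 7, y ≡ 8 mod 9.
M = 7 × 9 = 63. M₁ = 9, y₁ ≡ 4 mod 7. M₂ = 7, y₂ ≡ 4 mod 9. y = 6×9×4 + 8×7×4 ≡ 62 mod 63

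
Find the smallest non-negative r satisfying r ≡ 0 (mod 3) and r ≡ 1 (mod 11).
M = 3 × 11 = 33. M₁ = 11, y₁ ≡ 2 (mod 3). M₂ = 3, y₂ ≡ 4 (mod 11). r = 0×11×2 + 1×3×4 ≡ 12 (mod 33)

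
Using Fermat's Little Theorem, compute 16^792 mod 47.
By Fermat: 16^{46} ≡ 1 mod 47. 792 ≡ 10 mod 46. So 16^{792} ≡ 16^{10} ≡ 36 mod 47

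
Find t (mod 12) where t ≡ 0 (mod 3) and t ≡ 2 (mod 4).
M = 3 × 4 = 12. M₁ = 4, y₁ ≡ 1 (mod 3). M₂ = 3, y₂ ≡ 3 (mod 4). t = 0×4×1 + 2×3×3 ≡ 6 (mod 12)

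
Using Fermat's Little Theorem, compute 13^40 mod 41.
By Fermat's Little Theorem, 13^{40} ≡ 1 (mod 41) since 41 is prime and gcd(13, 41) = 1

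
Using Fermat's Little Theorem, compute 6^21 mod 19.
By Fermat: 6^{18} ≡ 1 (mod 19). So 6^{21} = 6^{18} · 6^{3} ≡ 6^{3} ≡ 7 (mod 19)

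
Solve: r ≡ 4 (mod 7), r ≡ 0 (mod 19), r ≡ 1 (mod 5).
M = 7 × 19 × 5 = 665. M₁ = 95, y₁ ≡ 2 (mod 7). M₂ = 35, y₂ ≡ 6 (mod 19). M₃ = 133, y₃ ≡ 2 (mod 5). r = 4×95×2 + 0×35×6 + 1×133×2 ≡ 361 (mod 665)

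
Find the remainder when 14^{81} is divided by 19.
By Fermat: 14^{18} ≡ 1 (mod 19). 81 = 4×18 + 9. So 14^{81} ≡ 14^{9} ≡ 18 (mod 19)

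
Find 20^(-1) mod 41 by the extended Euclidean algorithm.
Extended GCD: 20(-2) + 41(1) = 1. So 20^(-1) ≡ -2 ≡ 39 mod 41. Verify: 20 × 39 = 780 ≡ 1 mod 41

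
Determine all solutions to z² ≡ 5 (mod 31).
The square roots of 5 mod 31 are 25 and 6. Verify: 25² = 625 ≡ 5 (mod 31)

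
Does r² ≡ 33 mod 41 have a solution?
By Euler's criterion: 33^{20} ≡ 1 mod 41. Since this equals 1, 33 is a QR.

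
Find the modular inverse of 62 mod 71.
Since 71 is prime, by Fermat 62^(-1) ≡ 62^{69} ≡ 63 mod 71. Verify: 62 × 63 = 3906 ≡ 1 mod 71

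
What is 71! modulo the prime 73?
(72)! = (71)! × (72) ≡ -1 (mod 73). So (71)! ≡ -1 × (72)^(-1) ≡ (-1)×(-1) = 1 (mod 73)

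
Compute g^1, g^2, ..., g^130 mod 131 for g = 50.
50^1, 50^2, ..., 50^{130} mod 131: [50, 11, 26, 121, 24, 21, 2, 100, 22, 52, 111, 48, 42, 4, 69, 44, 104, 91, 96, 84, 8, 7, 88, 77, 51, 61, 37, 16, 14, 45, 23, 102, 122, 74, 32, 28, 90, 46, 73, 113, 17, 64, 56, 49, 92, 15, 95, 34, 128, 112, 98, 53, 30, 59, 68, 125, 93, 65, 106, 60, 118, 5, 119, 55, 130, 81, 120, 105, 10, 107, 110, 129, 31, 109, 79, 20, 83, 89, 127, 62, 87, 27, 40, 35, 47, 123, 124, 43, 54, 80, 70, 94, 115, 117, 86, 108, 29, 9, 57, 99, 103, 41, 85, 58, 18, 114, 67, 75, 82, 39, 116, 36, 97, 3, 19, 33, 78, 101, 72, 63, 6, 38, 66, 25, 71, 13, 126, 12, 76, 1]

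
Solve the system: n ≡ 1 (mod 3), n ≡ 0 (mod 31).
M = 3 × 31 = 93. M₁ = 31, y₁ ≡ 1 (mod 3). M₂ = 3, y₂ ≡ 21 (mod 31). n = 1×31×1 + 0×3×21 ≡ 31 (mod 93)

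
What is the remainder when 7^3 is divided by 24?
7^{3} = 343 ≡ 7 (mod 24)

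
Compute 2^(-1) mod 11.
Since 11 is prime, by Fermat 2^(-1) ≡ 2^{9} ≡ 6 mod 11. Verify: 2 × 6 = 12 ≡ 1 mod 11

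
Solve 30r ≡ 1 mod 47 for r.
Since 47 is prime, by Fermat 30^(-1) ≡ 30^{45} ≡ 11 mod 47. Verify: 30 × 11 = 330 ≡ 1 mod 47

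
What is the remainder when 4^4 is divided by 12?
4^{4} = 256 ≡ 4 (mod 12)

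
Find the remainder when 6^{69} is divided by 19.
By Fermat: 6^{18} ≡ 1 mod 19. 69 = 3×18 + 15. So 6^{69} ≡ 6^{15} ≡ 11 mod 19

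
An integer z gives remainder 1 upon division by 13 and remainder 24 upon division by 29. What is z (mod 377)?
M = 13 × 29 = 377. M₁ = 29, y₁ ≡ 9 (mod 13). M₂ = 13, y₂ ≡ 9 (mod 29). z = 1×29×9 + 24×13×9 ≡ 53 (mod 377)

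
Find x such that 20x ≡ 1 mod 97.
Since 97 is prime, by Fermat 20^(-1) ≡ 20^{95} ≡ 34 mod 97. Verify: 20 × 34 = 680 ≡ 1 mod 97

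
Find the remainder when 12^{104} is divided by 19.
By Fermat: 12^{18} ≡ 1 mod 19. 104 = 5×18 + 14. So 12^{104} ≡ 12^{14} ≡ 11 mod 19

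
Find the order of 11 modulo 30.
Powers of 11 mod 30: 11^1≡11, 11^2≡1. So the order of 11 is 2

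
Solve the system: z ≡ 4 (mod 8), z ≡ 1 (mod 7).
M = 8 × 7 = 56. M₁ = 7, y₁ ≡ 7 (mod 8). M₂ = 8, y₂ ≡ 1 (mod 7). z = 4×7×7 + 1×8×1 ≡ 36 (mod 56)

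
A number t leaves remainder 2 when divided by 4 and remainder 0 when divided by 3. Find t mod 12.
M = 4 × 3 = 12. M₁ = 3, y₁ ≡ 3 mod 4. M₂ = 4, y₂ ≡ 1 mod 3. t = 2×3×3 + 0×4×1 ≡ 6 mod 12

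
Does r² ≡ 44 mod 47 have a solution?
By Euler's criterion: 44^{23} ≡ 46 mod 47. Since this equals -1 (≡ 46), 44 is not a QR.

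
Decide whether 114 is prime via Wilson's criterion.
(113)! mod 114 = 0. Since 0 ≢ -1 (mod 114), 114 is not prime.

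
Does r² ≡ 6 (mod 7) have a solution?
By Euler's criterion: 6^{3} ≡ 6 (mod 7). Since this equals -1 (≡ 6), 6 is not a QR.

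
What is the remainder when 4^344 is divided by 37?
Using Fermat: 4^{36} ≡ 1 mod 37. 344 ≡ 20 mod 36. So 4^{344} ≡ 4^{20} ≡ 16 mod 37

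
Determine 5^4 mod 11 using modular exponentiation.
5^{4} = 625 ≡ 9 (mod 11)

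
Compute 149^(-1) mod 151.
Since 151 is prime, by Fermat 149^(-1) ≡ 149^{149} ≡ 75 mod 151. Verify: 149 × 75 = 11175 ≡ 1 mod 151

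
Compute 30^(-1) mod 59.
Since 59 is prime, by Fermat 30^(-1) ≡ 30^{57} ≡ 2 mod 59. Verify: 30 × 2 = 60 ≡ 1 mod 59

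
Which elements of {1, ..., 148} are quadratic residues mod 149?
Squares in Z_149*: {1, 4, 5, 6, 7, 9, 16, 17, 19, 20, 22, 24, 25, 26, 28, 29, 30, 31, 33, 35, 36, 37, 39, 42, 45, 46, 47, 49, 53, 54, 61, 63, 64, 67, 68, 69, 73, 76, 80, 81, 82, 85, 86, 88, 95, 96, 100, 102, 103, 104, 107, 110, 112, 113, 114, 116, 118, 119, 120, 121, 123, 124, 125, 127, 129, 130, 132, 133, 140, 142, 143, 144, 145, 148}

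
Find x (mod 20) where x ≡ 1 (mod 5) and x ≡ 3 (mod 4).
M = 5 × 4 = 20. M₁ = 4, y₁ ≡ 4 (mod 5). M₂ = 5, y₂ ≡ 1 (mod 4). x = 1×4×4 + 3×5×1 ≡ 11 (mod 20)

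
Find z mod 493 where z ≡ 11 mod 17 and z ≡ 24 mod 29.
M = 17 × 29 = 493. M₁ = 29, y₁ ≡ 10 mod 17. M₂ = 17, y₂ ≡ 12 mod 29. z = 11×29×10 + 24×17×12 ≡ 198 mod 493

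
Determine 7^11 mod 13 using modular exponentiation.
By repeated squaring mod 13: 7^{1}≡7, 7^{2}≡10, 7^{4}≡9, 7^{8}≡3. Then 7^{11} = 7^{8+2+1} ≡ 3 × 10 × 7 ≡ 2 mod 13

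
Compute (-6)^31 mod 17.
Using Fermat: (-6)^{16} ≡ 1 (mod 17). 31 ≡ 15 (mod 16). So (-6)^{31} ≡ (-6)^{15} ≡ 14 (mod 17)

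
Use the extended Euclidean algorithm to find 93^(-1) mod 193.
Extended GCD: 93(-83) + 193(40) = 1. So 93^(-1) ≡ -83 ≡ 110 (mod 193). Verify: 93 × 110 = 10230 ≡ 1 (mod 193)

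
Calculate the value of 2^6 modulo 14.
By repeated squaring (mod 14): 2^{1}≡2, 2^{2}≡4, 2^{4}≡2. Then 2^{6} = 2^{4+2} ≡ 2 × 4 ≡ 8 (mod 14)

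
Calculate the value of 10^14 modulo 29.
By repeated squaring (mod 29): 10^{1}≡10, 10^{2}≡13, 10^{4}≡24, 10^{8}≡25. Then 10^{14} = 10^{8+4+2} ≡ 25 × 24 × 13 ≡ 28 (mod 29)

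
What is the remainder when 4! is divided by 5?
By Wilson's theorem, (4)! ≡ -1 ≡ 4 mod 5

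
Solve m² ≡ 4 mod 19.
The square roots of 4 mod 19 are 17 and 2. Verify: 17² = 289 ≡ 4 mod 19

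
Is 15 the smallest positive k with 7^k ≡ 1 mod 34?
Powers of 7 mod 34: 7^1≡7, 7^2≡15, 7^3≡3, 7^4≡21, 7^5≡11, 7^6≡9, 7^7≡29, 7^8≡33, 7^9≡27, 7^10≡19, 7^11≡31, 7^12≡13, 7^13≡23, 7^14≡25, 7^15≡5, 7^16≡1. 7^15≡5≢1, so ord ≠ 15. No, the actual order is 16.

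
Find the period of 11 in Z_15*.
Powers of 11 mod 15: 11^1≡11, 11^2≡1. ord_15(11) = 2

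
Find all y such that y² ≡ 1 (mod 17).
The square roots of 1 mod 17 are 1 and 16. Verify: 1² = 1 ≡ 1 (mod 17)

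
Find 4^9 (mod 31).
By repeated squaring (mod 31): 4^{1}≡4, 4^{2}≡16, 4^{4}≡8, 4^{8}≡2. Then 4^{9} = 4^{8+1} ≡ 2 × 4 ≡ 8 (mod 31)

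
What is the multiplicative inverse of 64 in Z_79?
Since 79 is prime, by Fermat 64^(-1) ≡ 64^{77} ≡ 21 (mod 79). Verify: 64 × 21 = 1344 ≡ 1 (mod 79)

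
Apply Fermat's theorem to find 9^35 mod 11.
By Fermat: 9^{10} ≡ 1 mod 11. 35 = 3×10 + 5. So 9^{35} ≡ 9^{5} ≡ 1 mod 11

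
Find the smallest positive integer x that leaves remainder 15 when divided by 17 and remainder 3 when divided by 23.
M = 17 × 23 = 391. M₁ = 23, y₁ ≡ 3 (mod 17). M₂ = 17, y₂ ≡ 19 (mod 23). x = 15×23×3 + 3×17×19 ≡ 49 (mod 391)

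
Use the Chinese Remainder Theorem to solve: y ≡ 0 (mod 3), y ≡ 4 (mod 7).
M = 3 × 7 = 21. M₁ = 7, y₁ ≡ 1 (mod 3). M₂ = 3, y₂ ≡ 5 (mod 7). y = 0×7×1 + 4×3×5 ≡ 18 (mod 21)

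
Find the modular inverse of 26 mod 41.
Since 41 is prime, by Fermat 26^(-1) ≡ 26^{39} ≡ 30 mod 41. Verify: 26 × 30 = 780 ≡ 1 mod 41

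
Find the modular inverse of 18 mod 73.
Since 73 is prime, by Fermat 18^(-1) ≡ 18^{71} ≡ 69 mod 73. Verify: 18 × 69 = 1242 ≡ 1 mod 73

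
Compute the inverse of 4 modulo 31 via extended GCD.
Extended GCD: 4(8) + 31(-1) = 1. So 4^(-1) ≡ 8 mod 31. Verify: 4 × 8 = 32 ≡ 1 mod 31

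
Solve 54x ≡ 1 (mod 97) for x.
Since 97 is prime, by Fermat 54^(-1) ≡ 54^{95} ≡ 9 (mod 97). Verify: 54 × 9 = 486 ≡ 1 (mod 97)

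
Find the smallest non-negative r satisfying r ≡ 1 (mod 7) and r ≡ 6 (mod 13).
M = 7 × 13 = 91. M₁ = 13, y₁ ≡ 6 (mod 7). M₂ = 7, y₂ ≡ 2 (mod 13). r = 1×13×6 + 6×7×2 ≡ 71 (mod 91)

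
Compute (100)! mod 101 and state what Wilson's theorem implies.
(100)! mod 101 = 100. Since this equals -1 (mod 101), Wilson confirms 101 is prime.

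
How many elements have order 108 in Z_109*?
Number of primitive roots mod 109 = φ(p-1) = φ(108) = 36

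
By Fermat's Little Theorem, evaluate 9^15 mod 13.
By Fermat: 9^{12} ≡ 1 (mod 13). So 9^{15} = 9^{12} · 9^{3} ≡ 9^{3} ≡ 1 (mod 13)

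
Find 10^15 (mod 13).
Using Fermat: 10^{12} ≡ 1 (mod 13). 15 ≡ 3 (mod 12). So 10^{15} ≡ 10^{3} ≡ 12 (mod 13)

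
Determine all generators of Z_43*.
There are φ(42) = 12 primitive roots mod 43: {3, 5, 12, 18, 19, 20, 26, 28, 29, 30, 33, 34}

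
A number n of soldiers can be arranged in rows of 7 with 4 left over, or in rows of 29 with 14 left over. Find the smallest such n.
M = 7 × 29 = 203. M₁ = 29, y₁ ≡ 1 mod 7. M₂ = 7, y₂ ≡ 25 mod 29. n = 4×29×1 + 14×7×25 ≡ 130 mod 203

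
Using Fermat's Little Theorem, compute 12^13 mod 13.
By Fermat: 12^{12} ≡ 1 mod 13. So 12^{13} = 12^{12} · 12^{1} ≡ 12^{1} ≡ 12 mod 13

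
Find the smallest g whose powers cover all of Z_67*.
g = 2. For each prime q|66: 2^{33}≡66, 2^{22}≡37, 2^{6}≡64, none ≡ 1, so ord_67(2) = 66 and 2 is a primitive root.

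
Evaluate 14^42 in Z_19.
Using Fermat: 14^{18} ≡ 1 mod 19. 42 ≡ 6 mod 18. So 14^{42} ≡ 14^{6} ≡ 7 mod 19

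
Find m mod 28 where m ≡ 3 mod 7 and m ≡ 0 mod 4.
M = 7 × 4 = 28. M₁ = 4, y₁ ≡ 2 mod 7. M₂ = 7, y₂ ≡ 3 mod 4. m = 3×4×2 + 0×7×3 ≡ 24 mod 28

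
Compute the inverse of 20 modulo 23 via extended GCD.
Extended GCD: 20(-8) + 23(7) = 1. So 20^(-1) ≡ -8 ≡ 15 mod 23. Verify: 20 × 15 = 300 ≡ 1 mod 23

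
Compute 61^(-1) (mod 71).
Since 71 is prime, by Fermat 61^(-1) ≡ 61^{69} ≡ 7 (mod 71). Verify: 61 × 7 = 427 ≡ 1 (mod 71)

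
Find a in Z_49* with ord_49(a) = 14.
6 has order 14 mod 49 since 6^{14} ≡ 1 (mod 49) and no smaller power works.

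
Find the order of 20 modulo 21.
Powers of 20 mod 21: 20^1≡20, 20^2≡1. ord_21(20) = 2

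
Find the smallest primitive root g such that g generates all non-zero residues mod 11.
g = 2. For each prime q|10: 2^{5}≡10, 2^{2}≡4, none ≡ 1, so ord_11(2) = 10 and 2 is a primitive root.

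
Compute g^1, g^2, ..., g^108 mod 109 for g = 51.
51^1, 51^2, ..., 51^{108} mod 109: [51, 94, 107, 7, 30, 4, 95, 49, 101, 28, 11, 16, 53, 87, 77, 3, 44, 64, 103, 21, 90, 12, 67, 38, 85, 84, 33, 48, 50, 43, 13, 9, 23, 83, 91, 63, 52, 36, 92, 5, 37, 34, 99, 35, 41, 20, 39, 27, 69, 31, 55, 80, 47, 108, 58, 15, 2, 102, 79, 105, 14, 60, 8, 81, 98, 93, 56, 22, 32, 106, 65, 45, 6, 88, 19, 97, 42, 71, 24, 25, 76, 61, 59, 66, 96, 100, 86, 26, 18, 46, 57, 73, 17, 104, 72, 75, 10, 74, 68, 89, 70, 82, 40, 78, 54, 29, 62, 1]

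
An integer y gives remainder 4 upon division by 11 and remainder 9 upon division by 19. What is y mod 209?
M = 11 × 19 = 209. M₁ = 19, y₁ ≡ 7 mod 11. M₂ = 11, y₂ ≡ 7 mod 19. y = 4×19×7 + 9×11×7 ≡ 180 mod 209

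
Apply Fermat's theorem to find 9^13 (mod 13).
By Fermat: 9^{12} ≡ 1 (mod 13). So 9^{13} = 9^{12} · 9^{1} ≡ 9^{1} ≡ 9 (mod 13)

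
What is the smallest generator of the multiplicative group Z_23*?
g = 5. Powers: [5, 2, 10, 4, 20, 8, 17, ...] generates all 22 non-zero residues.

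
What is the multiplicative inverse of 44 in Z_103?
Since 103 is prime, by Fermat 44^(-1) ≡ 44^{101} ≡ 96 (mod 103). Verify: 44 × 96 = 4224 ≡ 1 (mod 103)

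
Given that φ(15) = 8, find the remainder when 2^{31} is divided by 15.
By Euler: 2^{8} ≡ 1 mod 15 since gcd(2, 15) = 1. 31 = 3×8 + 7. So 2^{31} ≡ 2^{7} ≡ 8 mod 15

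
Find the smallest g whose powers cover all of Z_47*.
g = 5. For each prime q|46: 5^{23}≡46, 5^{2}≡25, none ≡ 1, so ord_47(5) = 46 and 5 is a primitive root.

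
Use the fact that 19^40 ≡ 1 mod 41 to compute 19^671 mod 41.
By Fermat: 19^{40} ≡ 1 mod 41. 671 ≡ 31 mod 40. So 19^{671} ≡ 19^{31} ≡ 7 mod 41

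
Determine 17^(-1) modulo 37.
Since 37 is prime, by Fermat 17^(-1) ≡ 17^{35} ≡ 24 (mod 37). Verify: 17 × 24 = 408 ≡ 1 (mod 37)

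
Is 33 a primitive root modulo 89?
ord_89(33) divides 88. For each prime q|88: 33^{44}≡88, 33^{8}≡16, none ≡ 1. So 33 has order 88 and is a primitive root mod 89.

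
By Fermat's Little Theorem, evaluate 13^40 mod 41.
By Fermat's Little Theorem, 13^{40} ≡ 1 (mod 41) since 41 is prime and gcd(13, 41) = 1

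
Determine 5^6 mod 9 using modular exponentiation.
By repeated squaring (mod 9): 5^{1}≡5, 5^{2}≡7, 5^{4}≡4. Then 5^{6} = 5^{4+2} ≡ 4 × 7 ≡ 1 (mod 9)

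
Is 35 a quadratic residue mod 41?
By Euler's criterion: 35^{20} ≡ 40 (mod 41). Since this equals -1 (≡ 40), 35 is not a QR.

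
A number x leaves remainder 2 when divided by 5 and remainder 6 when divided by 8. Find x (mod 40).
M = 5 × 8 = 40. M₁ = 8, y₁ ≡ 2 (mod 5). M₂ = 5, y₂ ≡ 5 (mod 8). x = 2×8×2 + 6×5×5 ≡ 22 (mod 40)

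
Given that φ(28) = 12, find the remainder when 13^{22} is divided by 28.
By Euler: 13^{12} ≡ 1 (mod 28) since gcd(13, 28) = 1. 22 = 1×12 + 10. So 13^{22} ≡ 13^{10} ≡ 1 (mod 28)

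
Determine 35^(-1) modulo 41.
Since 41 is prime, by Fermat 35^(-1) ≡ 35^{39} ≡ 34 (mod 41). Verify: 35 × 34 = 1190 ≡ 1 (mod 41)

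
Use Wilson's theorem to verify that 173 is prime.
(172)! mod 173 = 172. Since this equals -1 mod 173, Wilson confirms 173 is prime.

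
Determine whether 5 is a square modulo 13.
By Euler's criterion: 5^{6} ≡ 12 (mod 13). Since this equals -1 (≡ 12), 5 is not a QR.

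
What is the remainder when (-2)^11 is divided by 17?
By repeated squaring mod 17: (-2)^{1}≡15, (-2)^{2}≡4, (-2)^{4}≡16, (-2)^{8}≡1. Then (-2)^{11} = (-2)^{8+2+1} ≡ 1 × 4 × 15 ≡ 9 mod 17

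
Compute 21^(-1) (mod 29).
Since 29 is prime, by Fermat 21^(-1) ≡ 21^{27} ≡ 18 (mod 29). Verify: 21 × 18 = 378 ≡ 1 (mod 29)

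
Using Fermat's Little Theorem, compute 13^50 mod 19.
By Fermat: 13^{18} ≡ 1 mod 19. 50 = 2×18 + 14. So 13^{50} ≡ 13^{14} ≡ 5 mod 19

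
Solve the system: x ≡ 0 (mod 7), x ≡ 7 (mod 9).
M = 7 × 9 = 63. M₁ = 9, y₁ ≡ 4 (mod 7). M₂ = 7, y₂ ≡ 4 (mod 9). x = 0×9×4 + 7×7×4 ≡ 7 (mod 63)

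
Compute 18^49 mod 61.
By repeated squaring (mod 61): 18^{1}≡18, 18^{2}≡19, 18^{4}≡56, 18^{8}≡25, 18^{16}≡15, 18^{32}≡42. Then 18^{49} = 18^{32+16+1} ≡ 42 × 15 × 18 ≡ 55 (mod 61)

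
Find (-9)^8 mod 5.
Using Fermat: (-9)^{4} ≡ 1 mod 5. 8 ≡ 0 mod 4. So (-9)^{8} ≡ (-9)^{0} ≡ 1 mod 5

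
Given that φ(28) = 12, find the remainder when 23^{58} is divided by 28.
By Euler: 23^{12} ≡ 1 (mod 28) since gcd(23, 28) = 1. 58 = 4×12 + 10. So 23^{58} ≡ 23^{10} ≡ 9 (mod 28)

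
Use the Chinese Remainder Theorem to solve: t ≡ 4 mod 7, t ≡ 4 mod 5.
M = 7 × 5 = 35. M₁ = 5, y₁ ≡ 3 mod 7. M₂ = 7, y₂ ≡ 3 mod 5. t = 4×5×3 + 4×7×3 ≡ 4 mod 35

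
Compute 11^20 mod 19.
Using Fermat: 11^{18} ≡ 1 mod 19. 20 ≡ 2 mod 18. So 11^{20} ≡ 11^{2} ≡ 7 mod 19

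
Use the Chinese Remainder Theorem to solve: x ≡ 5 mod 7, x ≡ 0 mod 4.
M = 7 × 4 = 28. M₁ = 4, y₁ ≡ 2 mod 7. M₂ = 7, y₂ ≡ 3 mod 4. x = 5×4×2 + 0×7×3 ≡ 12 mod 28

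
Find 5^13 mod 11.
Using Fermat: 5^{10} ≡ 1 mod 11. 13 ≡ 3 mod 10. So 5^{13} ≡ 5^{3} ≡ 4 mod 11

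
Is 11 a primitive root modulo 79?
11^{39} ≡ 1 mod 79 and 39 < 78, so ord_79(11) = 39 ≠ 78 and 11 is not a primitive root.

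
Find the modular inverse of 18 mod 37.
Since 37 is prime, by Fermat 18^(-1) ≡ 18^{35} ≡ 35 (mod 37). Verify: 18 × 35 = 630 ≡ 1 (mod 37)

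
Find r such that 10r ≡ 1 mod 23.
Since 23 is prime, by Fermat 10^(-1) ≡ 10^{21} ≡ 7 mod 23. Verify: 10 × 7 = 70 ≡ 1 mod 23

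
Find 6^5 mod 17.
By repeated squaring mod 17: 6^{1}≡6, 6^{2}≡2, 6^{4}≡4. Then 6^{5} = 6^{4+1} ≡ 4 × 6 ≡ 7 mod 17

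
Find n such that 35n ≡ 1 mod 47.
Since 47 is prime, by Fermat 35^(-1) ≡ 35^{45} ≡ 43 mod 47. Verify: 35 × 43 = 1505 ≡ 1 mod 47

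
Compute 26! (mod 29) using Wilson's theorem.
(28)! = (26)! × (27) × (28) ≡ -1 (mod 29). So (26)! ≡ -1 × [(28)(27)]^(-1) ≡ 14 (mod 29)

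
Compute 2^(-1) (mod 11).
Since 11 is prime, by Fermat 2^(-1) ≡ 2^{9} ≡ 6 (mod 11). Verify: 2 × 6 = 12 ≡ 1 (mod 11)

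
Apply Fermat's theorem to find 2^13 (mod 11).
By Fermat: 2^{10} ≡ 1 (mod 11). So 2^{13} = 2^{10} · 2^{3} ≡ 2^{3} ≡ 8 (mod 11)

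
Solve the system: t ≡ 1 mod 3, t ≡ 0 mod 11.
M = 3 × 11 = 33. M₁ = 11, y₁ ≡ 2 mod 3. M₂ = 3, y₂ ≡ 4 mod 11. t = 1×11×2 + 0×3×4 ≡ 22 mod 33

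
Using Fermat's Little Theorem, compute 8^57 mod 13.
By Fermat: 8^{12} ≡ 1 (mod 13). 57 = 4×12 + 9. So 8^{57} ≡ 8^{9} ≡ 8 (mod 13)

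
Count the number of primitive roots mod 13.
Number of primitive roots mod 13 = φ(p-1) = φ(12) = 4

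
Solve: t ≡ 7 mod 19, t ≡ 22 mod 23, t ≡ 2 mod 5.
M = 19 × 23 × 5 = 2185. M₁ = 115, y₁ ≡ 1 mod 19. M₂ = 95, y₂ ≡ 8 mod 23. M₃ = 437, y₃ ≡ 3 mod 5. t = 7×115×1 + 22×95×8 + 2×437×3 ≡ 482 mod 2185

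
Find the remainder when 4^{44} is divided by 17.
By Fermat: 4^{16} ≡ 1 (mod 17). 44 = 2×16 + 12. So 4^{44} ≡ 4^{12} ≡ 1 (mod 17)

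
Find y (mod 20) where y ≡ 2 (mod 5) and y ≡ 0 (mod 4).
M = 5 × 4 = 20. M₁ = 4, y₁ ≡ 4 (mod 5). M₂ = 5, y₂ ≡ 1 (mod 4). y = 2×4×4 + 0×5×1 ≡ 12 (mod 20)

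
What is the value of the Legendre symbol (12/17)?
(12/17) = 12^{8} mod 17 = -1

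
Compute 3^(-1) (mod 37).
Since 37 is prime, by Fermat 3^(-1) ≡ 3^{35} ≡ 25 (mod 37). Verify: 3 × 25 = 75 ≡ 1 (mod 37)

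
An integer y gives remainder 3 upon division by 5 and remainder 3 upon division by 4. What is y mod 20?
M = 5 × 4 = 20. M₁ = 4, y₁ ≡ 4 mod 5. M₂ = 5, y₂ ≡ 1 mod 4. y = 3×4×4 + 3×5×1 ≡ 3 mod 20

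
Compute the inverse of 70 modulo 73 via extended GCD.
Extended GCD: 70(24) + 73(-23) = 1. So 70^(-1) ≡ 24 (mod 73). Verify: 70 × 24 = 1680 ≡ 1 (mod 73)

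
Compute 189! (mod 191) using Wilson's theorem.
(190)! = (189)! × (190) ≡ -1 (mod 191). So (189)! ≡ -1 × (190)^(-1) ≡ (-1)×(-1) = 1 (mod 191)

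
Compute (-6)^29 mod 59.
By repeated squaring mod 59: (-6)^{1}≡53, (-6)^{2}≡36, (-6)^{4}≡57, (-6)^{8}≡4, (-6)^{16}≡16. Then (-6)^{29} = (-6)^{16+8+4+1} ≡ 16 × 4 × 57 × 53 ≡ 1 mod 59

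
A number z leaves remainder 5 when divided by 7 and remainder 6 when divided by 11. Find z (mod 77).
M = 7 × 11 = 77. M₁ = 11, y₁ ≡ 2 (mod 7). M₂ = 7, y₂ ≡ 8 (mod 11). z = 5×11×2 + 6×7×8 ≡ 61 (mod 77)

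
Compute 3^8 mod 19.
By repeated squaring (mod 19): 3^{1}≡3, 3^{2}≡9, 3^{4}≡5, 3^{8}≡6. So 3^{8} ≡ 6 (mod 19)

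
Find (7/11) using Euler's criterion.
(7/11) = 7^{5} mod 11 = -1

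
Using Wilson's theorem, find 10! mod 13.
(12)! = (10)! × (11) × (12) ≡ -1 mod 13. So (10)! ≡ -1 × [(12)(11)]^(-1) ≡ 6 mod 13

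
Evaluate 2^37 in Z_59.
By repeated squaring (mod 59): 2^{1}≡2, 2^{2}≡4, 2^{4}≡16, 2^{8}≡20, 2^{16}≡46, 2^{32}≡51. Then 2^{37} = 2^{32+4+1} ≡ 51 × 16 × 2 ≡ 39 (mod 59)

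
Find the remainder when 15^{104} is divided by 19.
By Fermat: 15^{18} ≡ 1 mod 19. 104 = 5×18 + 14. So 15^{104} ≡ 15^{14} ≡ 17 mod 19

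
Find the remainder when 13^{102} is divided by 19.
By Fermat: 13^{18} ≡ 1 (mod 19). 102 = 5×18 + 12. So 13^{102} ≡ 13^{12} ≡ 7 (mod 19)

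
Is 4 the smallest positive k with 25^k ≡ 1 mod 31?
Powers of 25 mod 31: 25^1≡25, 25^2≡5, 25^3≡1. Already 25^3≡1, so the order is 3 < 4. No, the actual order is 3.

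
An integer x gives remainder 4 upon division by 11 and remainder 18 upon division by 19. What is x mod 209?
M = 11 × 19 = 209. M₁ = 19, y₁ ≡ 7 mod 11. M₂ = 11, y₂ ≡ 7 mod 19. x = 4×19×7 + 18×11×7 ≡ 37 mod 209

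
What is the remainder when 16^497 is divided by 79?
Using Fermat: 16^{78} ≡ 1 (mod 79). 497 ≡ 29 (mod 78). So 16^{497} ≡ 16^{29} ≡ 40 (mod 79)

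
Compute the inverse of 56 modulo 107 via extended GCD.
Extended GCD: 56(-21) + 107(11) = 1. So 56^(-1) ≡ -21 ≡ 86 mod 107. Verify: 56 × 86 = 4816 ≡ 1 mod 107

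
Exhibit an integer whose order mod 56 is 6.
37 has order 6 mod 56 since 37^{6} ≡ 1 mod 56 and no smaller power works.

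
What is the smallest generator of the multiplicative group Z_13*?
g = 2. For each prime q|12: 2^{6}≡12, 2^{4}≡3, none ≡ 1, so ord_13(2) = 12 and 2 is a primitive root.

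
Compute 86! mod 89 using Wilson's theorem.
(88)! = (86)! × (87) × (88) ≡ -1 mod 89. So (86)! ≡ -1 × [(88)(87)]^(-1) ≡ 44 mod 89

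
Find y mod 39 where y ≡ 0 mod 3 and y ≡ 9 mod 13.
M = 3 × 13 = 39. M₁ = 13, y₁ ≡ 1 mod 3. M₂ = 3, y₂ ≡ 9 mod 13. y = 0×13×1 + 9×3×9 ≡ 9 mod 39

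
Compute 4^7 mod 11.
By repeated squaring (mod 11): 4^{1}≡4, 4^{2}≡5, 4^{4}≡3. Then 4^{7} = 4^{4+2+1} ≡ 3 × 5 × 4 ≡ 5 (mod 11)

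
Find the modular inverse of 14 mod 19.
Since 19 is prime, by Fermat 14^(-1) ≡ 14^{17} ≡ 15 mod 19. Verify: 14 × 15 = 210 ≡ 1 mod 19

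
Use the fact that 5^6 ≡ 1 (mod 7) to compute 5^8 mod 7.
By Fermat: 5^{6} ≡ 1 (mod 7). So 5^{8} = 5^{6} · 5^{2} ≡ 5^{2} ≡ 4 (mod 7)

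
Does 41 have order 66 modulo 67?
ord_67(41) divides 66. For each prime q|66: 41^{33}≡66, 41^{22}≡29, 41^{6}≡15, none ≡ 1. So 41 has order 66 and is a primitive root mod 67.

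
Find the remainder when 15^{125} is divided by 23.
By Fermat: 15^{22} ≡ 1 (mod 23). 125 = 5×22 + 15. So 15^{125} ≡ 15^{15} ≡ 21 (mod 23)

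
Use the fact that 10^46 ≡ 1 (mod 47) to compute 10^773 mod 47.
By Fermat: 10^{46} ≡ 1 (mod 47). 773 ≡ 37 (mod 46). So 10^{773} ≡ 10^{37} ≡ 43 (mod 47)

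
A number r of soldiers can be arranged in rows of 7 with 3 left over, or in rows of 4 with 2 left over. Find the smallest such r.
M = 7 × 4 = 28. M₁ = 4, y₁ ≡ 2 mod 7. M₂ = 7, y₂ ≡ 3 mod 4. r = 3×4×2 + 2×7×3 ≡ 10 mod 28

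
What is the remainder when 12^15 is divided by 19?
By repeated squaring (mod 19): 12^{1}≡12, 12^{2}≡11, 12^{4}≡7, 12^{8}≡11. Then 12^{15} = 12^{8+4+2+1} ≡ 11 × 7 × 11 × 12 ≡ 18 (mod 19)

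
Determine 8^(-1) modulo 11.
Since 11 is prime, by Fermat 8^(-1) ≡ 8^{9} ≡ 7 (mod 11). Verify: 8 × 7 = 56 ≡ 1 (mod 11)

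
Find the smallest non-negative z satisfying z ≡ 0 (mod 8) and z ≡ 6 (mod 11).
M = 8 × 11 = 88. M₁ = 11, y₁ ≡ 3 (mod 8). M₂ = 8, y₂ ≡ 7 (mod 11). z = 0×11×3 + 6×8×7 ≡ 72 (mod 88)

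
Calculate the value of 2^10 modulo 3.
Using Fermat: 2^{2} ≡ 1 (mod 3). 10 ≡ 0 (mod 2). So 2^{10} ≡ 2^{0} ≡ 1 (mod 3)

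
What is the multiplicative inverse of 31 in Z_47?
Since 47 is prime, by Fermat 31^(-1) ≡ 31^{45} ≡ 44 (mod 47). Verify: 31 × 44 = 1364 ≡ 1 (mod 47)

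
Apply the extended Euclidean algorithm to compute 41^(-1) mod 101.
Extended GCD: 41(-32) + 101(13) = 1. So 41^(-1) ≡ -32 ≡ 69 mod 101. Verify: 41 × 69 = 2829 ≡ 1 mod 101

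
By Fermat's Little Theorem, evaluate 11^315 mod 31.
By Fermat: 11^{30} ≡ 1 (mod 31). 315 ≡ 15 (mod 30). So 11^{315} ≡ 11^{15} ≡ 30 (mod 31)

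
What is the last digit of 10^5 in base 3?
Using Fermat: 10^{2} ≡ 1 (mod 3). 5 ≡ 1 (mod 2). So 10^{5} ≡ 10^{1} ≡ 1 (mod 3)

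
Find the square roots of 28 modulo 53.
The square roots of 28 mod 53 are 44 and 9. Verify: 44² = 1936 ≡ 28 mod 53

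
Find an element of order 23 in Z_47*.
2 has order 23 mod 47 since 2^{23} ≡ 1 (mod 47) and no smaller power works.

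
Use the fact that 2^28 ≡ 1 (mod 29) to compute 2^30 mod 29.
By Fermat: 2^{28} ≡ 1 (mod 29). So 2^{30} = 2^{28} · 2^{2} ≡ 2^{2} ≡ 4 (mod 29)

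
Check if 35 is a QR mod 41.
By Euler's criterion: 35^{20} ≡ 40 (mod 41). Since this equals -1 (≡ 40), 35 is not a QR.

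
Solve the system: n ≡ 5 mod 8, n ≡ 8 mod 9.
M = 8 × 9 = 72. M₁ = 9, y₁ ≡ 1 mod 8. M₂ = 8, y₂ ≡ 8 mod 9. n = 5×9×1 + 8×8×8 ≡ 53 mod 72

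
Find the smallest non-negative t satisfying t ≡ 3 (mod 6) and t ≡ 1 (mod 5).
M = 6 × 5 = 30. M₁ = 5, y₁ ≡ 5 (mod 6). M₂ = 6, y₂ ≡ 1 (mod 5). t = 3×5×5 + 1×6×1 ≡ 21 (mod 30)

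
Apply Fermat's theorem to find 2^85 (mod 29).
By Fermat: 2^{28} ≡ 1 (mod 29). 85 = 3×28 + 1. So 2^{85} ≡ 2^{1} ≡ 2 (mod 29)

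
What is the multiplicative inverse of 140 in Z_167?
Since 167 is prime, by Fermat 140^(-1) ≡ 140^{165} ≡ 68 (mod 167). Verify: 140 × 68 = 9520 ≡ 1 (mod 167)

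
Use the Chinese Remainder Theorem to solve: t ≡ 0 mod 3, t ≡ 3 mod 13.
M = 3 × 13 = 39. M₁ = 13, y₁ ≡ 1 mod 3. M₂ = 3, y₂ ≡ 9 mod 13. t = 0×13×1 + 3×3×9 ≡ 3 mod 39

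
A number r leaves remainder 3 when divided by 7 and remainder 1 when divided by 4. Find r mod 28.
M = 7 × 4 = 28. M₁ = 4, y₁ ≡ 2 mod 7. M₂ = 7, y₂ ≡ 3 mod 4. r = 3×4×2 + 1×7×3 ≡ 17 mod 28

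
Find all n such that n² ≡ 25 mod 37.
The square roots of 25 mod 37 are 5 and 32. Verify: 5² = 25 ≡ 25 mod 37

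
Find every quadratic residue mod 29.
QRs mod 29: {1, 4, 5, 6, 7, 9, 13, 16, 20, 22, 23, 24, 25, 28}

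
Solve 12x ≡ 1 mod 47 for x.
Since 47 is prime, by Fermat 12^(-1) ≡ 12^{45} ≡ 4 mod 47. Verify: 12 × 4 = 48 ≡ 1 mod 47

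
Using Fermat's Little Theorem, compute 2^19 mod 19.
By Fermat: 2^{18} ≡ 1 mod 19. So 2^{19} = 2^{18} · 2^{1} ≡ 2^{1} ≡ 2 mod 19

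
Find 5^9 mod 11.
By repeated squaring mod 11: 5^{1}≡5, 5^{2}≡3, 5^{4}≡9, 5^{8}≡4. Then 5^{9} = 5^{8+1} ≡ 4 × 5 ≡ 9 mod 11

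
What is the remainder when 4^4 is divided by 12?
4^{4} = 256 ≡ 4 (mod 12)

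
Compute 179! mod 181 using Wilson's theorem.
(180)! = (179)! × (180) ≡ -1 mod 181. So (179)! ≡ -1 × (180)^(-1) ≡ (-1)×(-1) = 1 mod 181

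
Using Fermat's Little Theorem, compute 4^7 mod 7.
By Fermat: 4^{6} ≡ 1 (mod 7). So 4^{7} = 4^{6} · 4^{1} ≡ 4^{1} ≡ 4 (mod 7)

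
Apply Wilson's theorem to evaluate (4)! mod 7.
(6)! = (4)! × (5) × (6) ≡ -1 (mod 7). So (4)! ≡ -1 × [(6)(5)]^(-1) ≡ 3 (mod 7)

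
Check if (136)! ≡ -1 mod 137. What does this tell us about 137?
(136)! mod 137 = 136. Since this equals -1 mod 137, Wilson confirms 137 is prime.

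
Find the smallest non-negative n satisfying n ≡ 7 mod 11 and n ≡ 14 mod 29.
M = 11 × 29 = 319. M₁ = 29, y₁ ≡ 8 mod 11. M₂ = 11, y₂ ≡ 8 mod 29. n = 7×29×8 + 14×11×8 ≡ 304 mod 319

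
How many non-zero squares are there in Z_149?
Exactly half the non-zero residues mod a prime are QRs: (149-1)/2 = 74.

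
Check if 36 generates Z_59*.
36^{29} ≡ 1 mod 59 and 29 < 58, so ord_59(36) = 29 ≠ 58 and 36 is not a primitive root.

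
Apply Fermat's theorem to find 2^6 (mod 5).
By Fermat: 2^{4} ≡ 1 (mod 5). So 2^{6} = 2^{4} · 2^{2} ≡ 2^{2} ≡ 4 (mod 5)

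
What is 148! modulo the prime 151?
(150)! = (148)! × (149) × (150) ≡ -1 mod 151. So (148)! ≡ -1 × [(150)(149)]^(-1) ≡ 75 mod 151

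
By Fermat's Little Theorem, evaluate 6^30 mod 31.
By Fermat's Little Theorem, 6^{30} ≡ 1 mod 31 since 31 is prime and gcd(6, 31) = 1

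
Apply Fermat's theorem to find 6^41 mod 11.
By Fermat: 6^{10} ≡ 1 mod 11. 41 = 4×10 + 1. So 6^{41} ≡ 6^{1} ≡ 6 mod 11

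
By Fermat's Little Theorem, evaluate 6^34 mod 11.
By Fermat: 6^{10} ≡ 1 mod 11. 34 = 3×10 + 4. So 6^{34} ≡ 6^{4} ≡ 9 mod 11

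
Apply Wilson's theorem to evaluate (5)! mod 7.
(6)! = (5)! × (6) ≡ -1 mod 7. So (5)! ≡ -1 × (6)^(-1) ≡ (-1)×(-1) = 1 mod 7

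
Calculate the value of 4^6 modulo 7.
Using Fermat: 4^{6} ≡ 1 (mod 7). 6 ≡ 0 (mod 6). So 4^{6} ≡ 4^{0} ≡ 1 (mod 7)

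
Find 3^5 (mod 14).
By repeated squaring (mod 14): 3^{1}≡3, 3^{2}≡9, 3^{4}≡11. Then 3^{5} = 3^{4+1} ≡ 11 × 3 ≡ 5 (mod 14)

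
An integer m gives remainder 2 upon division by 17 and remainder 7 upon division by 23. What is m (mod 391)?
M = 17 × 23 = 391. M₁ = 23, y₁ ≡ 3 (mod 17). M₂ = 17, y₂ ≡ 19 (mod 23). m = 2×23×3 + 7×17×19 ≡ 53 (mod 391)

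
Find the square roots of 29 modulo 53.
The square roots of 29 mod 53 are 33 and 20. Verify: 33² = 1089 ≡ 29 mod 53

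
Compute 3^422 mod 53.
Using Fermat: 3^{52} ≡ 1 (mod 53). 422 ≡ 6 (mod 52). So 3^{422} ≡ 3^{6} ≡ 40 (mod 53)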